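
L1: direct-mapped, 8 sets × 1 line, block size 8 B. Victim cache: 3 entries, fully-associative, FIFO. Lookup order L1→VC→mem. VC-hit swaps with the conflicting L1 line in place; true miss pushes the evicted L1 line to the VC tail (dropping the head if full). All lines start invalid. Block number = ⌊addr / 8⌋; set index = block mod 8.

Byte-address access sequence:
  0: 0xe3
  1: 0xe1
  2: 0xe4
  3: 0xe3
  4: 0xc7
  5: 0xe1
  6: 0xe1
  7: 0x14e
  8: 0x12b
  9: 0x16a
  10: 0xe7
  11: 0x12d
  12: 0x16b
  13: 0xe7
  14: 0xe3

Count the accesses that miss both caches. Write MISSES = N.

  [0] addr=0xe3 blk=28 s=4: MISS | VC []
  [1] addr=0xe1 blk=28 s=4: L1-HIT | VC []
  [2] addr=0xe4 blk=28 s=4: L1-HIT | VC []
  [3] addr=0xe3 blk=28 s=4: L1-HIT | VC []
  [4] addr=0xc7 blk=24 s=0: MISS | VC []
  [5] addr=0xe1 blk=28 s=4: L1-HIT | VC []
  [6] addr=0xe1 blk=28 s=4: L1-HIT | VC []
  [7] addr=0x14e blk=41 s=1: MISS | VC []
  [8] addr=0x12b blk=37 s=5: MISS | VC []
  [9] addr=0x16a blk=45 s=5: MISS | VC [37]
  [10] addr=0xe7 blk=28 s=4: L1-HIT | VC [37]
  [11] addr=0x12d blk=37 s=5: VC-HIT | VC [45]
  [12] addr=0x16b blk=45 s=5: VC-HIT | VC [37]
  [13] addr=0xe7 blk=28 s=4: L1-HIT | VC [37]
  [14] addr=0xe3 blk=28 s=4: L1-HIT | VC [37]

MISSES = 5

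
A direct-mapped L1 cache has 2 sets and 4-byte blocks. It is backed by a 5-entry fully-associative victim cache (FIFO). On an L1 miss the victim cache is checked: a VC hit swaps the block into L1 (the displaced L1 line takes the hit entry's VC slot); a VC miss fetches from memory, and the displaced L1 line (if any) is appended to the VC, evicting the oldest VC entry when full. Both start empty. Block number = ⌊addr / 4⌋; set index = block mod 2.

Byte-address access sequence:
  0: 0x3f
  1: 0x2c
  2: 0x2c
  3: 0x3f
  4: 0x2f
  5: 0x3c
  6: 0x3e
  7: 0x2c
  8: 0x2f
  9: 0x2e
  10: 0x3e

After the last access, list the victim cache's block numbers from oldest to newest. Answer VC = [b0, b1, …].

  [0] addr=0x3f blk=15 s=1: MISS | VC []
  [1] addr=0x2c blk=11 s=1: MISS | VC [15]
  [2] addr=0x2c blk=11 s=1: L1-HIT | VC [15]
  [3] addr=0x3f blk=15 s=1: VC-HIT | VC [11]
  [4] addr=0x2f blk=11 s=1: VC-HIT | VC [15]
  [5] addr=0x3c blk=15 s=1: VC-HIT | VC [11]
  [6] addr=0x3e blk=15 s=1: L1-HIT | VC [11]
  [7] addr=0x2c blk=11 s=1: VC-HIT | VC [15]
  [8] addr=0x2f blk=11 s=1: L1-HIT | VC [15]
  [9] addr=0x2e blk=11 s=1: L1-HIT | VC [15]
  [10] addr=0x3e blk=15 s=1: VC-HIT | VC [11]

VC = [11]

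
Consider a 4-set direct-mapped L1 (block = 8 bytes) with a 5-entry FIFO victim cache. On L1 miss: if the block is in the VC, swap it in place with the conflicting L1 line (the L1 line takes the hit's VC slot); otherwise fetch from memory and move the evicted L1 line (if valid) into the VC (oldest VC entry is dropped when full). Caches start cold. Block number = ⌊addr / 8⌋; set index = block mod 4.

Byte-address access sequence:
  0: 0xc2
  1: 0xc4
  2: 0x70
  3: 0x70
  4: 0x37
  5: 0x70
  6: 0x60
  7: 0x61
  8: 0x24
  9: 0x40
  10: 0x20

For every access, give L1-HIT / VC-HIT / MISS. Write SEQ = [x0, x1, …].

#0 0xc2→b24/s0 MISS; vc=[]
#1 0xc4→b24/s0 L1-HIT; vc=[]
#2 0x70→b14/s2 MISS; vc=[]
#3 0x70→b14/s2 L1-HIT; vc=[]
#4 0x37→b6/s2 MISS; vc=[14]
#5 0x70→b14/s2 VC-HIT; vc=[6]
#6 0x60→b12/s0 MISS; vc=[6,24]
#7 0x61→b12/s0 L1-HIT; vc=[6,24]
#8 0x24→b4/s0 MISS; vc=[6,24,12]
#9 0x40→b8/s0 MISS; vc=[6,24,12,4]
#10 0x20→b4/s0 VC-HIT; vc=[6,24,12,8]

SEQ = [MISS, L1-HIT, MISS, L1-HIT, MISS, VC-HIT, MISS, L1-HIT, MISS, MISS, VC-HIT]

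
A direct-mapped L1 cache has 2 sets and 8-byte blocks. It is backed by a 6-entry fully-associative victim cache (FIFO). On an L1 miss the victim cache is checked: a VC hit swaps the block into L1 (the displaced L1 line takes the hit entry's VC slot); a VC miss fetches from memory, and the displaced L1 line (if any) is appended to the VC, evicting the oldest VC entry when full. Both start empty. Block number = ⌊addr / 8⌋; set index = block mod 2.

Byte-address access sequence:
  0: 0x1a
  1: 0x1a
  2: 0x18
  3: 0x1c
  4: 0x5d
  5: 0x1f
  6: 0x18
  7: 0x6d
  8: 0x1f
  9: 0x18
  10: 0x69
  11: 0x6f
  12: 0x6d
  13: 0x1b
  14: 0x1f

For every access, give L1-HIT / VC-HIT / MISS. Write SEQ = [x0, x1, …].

SEQ = [MISS, L1-HIT, L1-HIT, L1-HIT, MISS, VC-HIT, L1-HIT, MISS, VC-HIT, L1-HIT, VC-HIT, L1-HIT, L1-HIT, VC-HIT, L1-HIT]

0: 0x1a (blk 3, set 1) → MISS  vc=[]
1: 0x1a (blk 3, set 1) → L1-HIT  vc=[]
2: 0x18 (blk 3, set 1) → L1-HIT  vc=[]
3: 0x1c (blk 3, set 1) → L1-HIT  vc=[]
4: 0x5d (blk 11, set 1) → MISS  vc=[3]
5: 0x1f (blk 3, set 1) → VC-HIT  vc=[11]
6: 0x18 (blk 3, set 1) → L1-HIT  vc=[11]
7: 0x6d (blk 13, set 1) → MISS  vc=[11, 3]
8: 0x1f (blk 3, set 1) → VC-HIT  vc=[11, 13]
9: 0x18 (blk 3, set 1) → L1-HIT  vc=[11, 13]
10: 0x69 (blk 13, set 1) → VC-HIT  vc=[11, 3]
11: 0x6f (blk 13, set 1) → L1-HIT  vc=[11, 3]
12: 0x6d (blk 13, set 1) → L1-HIT  vc=[11, 3]
13: 0x1b (blk 3, set 1) → VC-HIT  vc=[11, 13]
14: 0x1f (blk 3, set 1) → L1-HIT  vc=[11, 13]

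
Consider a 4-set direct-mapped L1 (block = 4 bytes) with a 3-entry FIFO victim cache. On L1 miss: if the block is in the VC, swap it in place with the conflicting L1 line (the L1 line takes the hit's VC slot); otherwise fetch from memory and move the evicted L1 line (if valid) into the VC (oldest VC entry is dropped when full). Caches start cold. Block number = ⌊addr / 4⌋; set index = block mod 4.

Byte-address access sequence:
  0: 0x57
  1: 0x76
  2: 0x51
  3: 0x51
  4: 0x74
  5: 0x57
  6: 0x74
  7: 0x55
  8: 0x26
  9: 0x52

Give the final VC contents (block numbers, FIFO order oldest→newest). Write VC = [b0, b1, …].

0: 0x57 (blk 21, set 1) → MISS  vc=[]
1: 0x76 (blk 29, set 1) → MISS  vc=[21]
2: 0x51 (blk 20, set 0) → MISS  vc=[21]
3: 0x51 (blk 20, set 0) → L1-HIT  vc=[21]
4: 0x74 (blk 29, set 1) → L1-HIT  vc=[21]
5: 0x57 (blk 21, set 1) → VC-HIT  vc=[29]
6: 0x74 (blk 29, set 1) → VC-HIT  vc=[21]
7: 0x55 (blk 21, set 1) → VC-HIT  vc=[29]
8: 0x26 (blk 9, set 1) → MISS  vc=[29, 21]
9: 0x52 (blk 20, set 0) → L1-HIT  vc=[29, 21]

VC = [29, 21]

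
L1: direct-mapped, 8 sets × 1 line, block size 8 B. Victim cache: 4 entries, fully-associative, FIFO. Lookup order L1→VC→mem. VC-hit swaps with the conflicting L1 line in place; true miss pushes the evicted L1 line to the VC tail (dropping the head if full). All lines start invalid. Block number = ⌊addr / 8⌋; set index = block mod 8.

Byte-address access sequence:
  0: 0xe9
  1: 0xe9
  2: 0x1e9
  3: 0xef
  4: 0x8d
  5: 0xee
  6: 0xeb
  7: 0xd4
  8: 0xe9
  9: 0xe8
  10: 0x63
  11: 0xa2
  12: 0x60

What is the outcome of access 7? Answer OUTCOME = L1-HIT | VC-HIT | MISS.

#0 0xe9→b29/s5 MISS; vc=[]
#1 0xe9→b29/s5 L1-HIT; vc=[]
#2 0x1e9→b61/s5 MISS; vc=[29]
#3 0xef→b29/s5 VC-HIT; vc=[61]
#4 0x8d→b17/s1 MISS; vc=[61]
#5 0xee→b29/s5 L1-HIT; vc=[61]
#6 0xeb→b29/s5 L1-HIT; vc=[61]
#7 0xd4→b26/s2 MISS; vc=[61]
#8 0xe9→b29/s5 L1-HIT; vc=[61]
#9 0xe8→b29/s5 L1-HIT; vc=[61]
#10 0x63→b12/s4 MISS; vc=[61]
#11 0xa2→b20/s4 MISS; vc=[61,12]
#12 0x60→b12/s4 VC-HIT; vc=[61,20]

OUTCOME = MISS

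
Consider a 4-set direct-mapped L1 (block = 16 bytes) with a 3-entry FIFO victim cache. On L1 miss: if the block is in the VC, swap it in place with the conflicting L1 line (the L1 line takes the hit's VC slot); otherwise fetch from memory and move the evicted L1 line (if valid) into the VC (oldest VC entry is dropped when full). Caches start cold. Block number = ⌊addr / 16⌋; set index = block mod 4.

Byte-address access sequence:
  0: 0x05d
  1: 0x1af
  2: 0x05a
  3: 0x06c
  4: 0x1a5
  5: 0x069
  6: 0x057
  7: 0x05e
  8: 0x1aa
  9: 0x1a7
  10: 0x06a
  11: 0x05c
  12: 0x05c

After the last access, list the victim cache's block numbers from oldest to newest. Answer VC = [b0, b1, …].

  [0] addr=0x5d blk=5 s=1: MISS | VC []
  [1] addr=0x1af blk=26 s=2: MISS | VC []
  [2] addr=0x5a blk=5 s=1: L1-HIT | VC []
  [3] addr=0x6c blk=6 s=2: MISS | VC [26]
  [4] addr=0x1a5 blk=26 s=2: VC-HIT | VC [6]
  [5] addr=0x69 blk=6 s=2: VC-HIT | VC [26]
  [6] addr=0x57 blk=5 s=1: L1-HIT | VC [26]
  [7] addr=0x5e blk=5 s=1: L1-HIT | VC [26]
  [8] addr=0x1aa blk=26 s=2: VC-HIT | VC [6]
  [9] addr=0x1a7 blk=26 s=2: L1-HIT | VC [6]
  [10] addr=0x6a blk=6 s=2: VC-HIT | VC [26]
  [11] addr=0x5c blk=5 s=1: L1-HIT | VC [26]
  [12] addr=0x5c blk=5 s=1: L1-HIT | VC [26]

VC = [26]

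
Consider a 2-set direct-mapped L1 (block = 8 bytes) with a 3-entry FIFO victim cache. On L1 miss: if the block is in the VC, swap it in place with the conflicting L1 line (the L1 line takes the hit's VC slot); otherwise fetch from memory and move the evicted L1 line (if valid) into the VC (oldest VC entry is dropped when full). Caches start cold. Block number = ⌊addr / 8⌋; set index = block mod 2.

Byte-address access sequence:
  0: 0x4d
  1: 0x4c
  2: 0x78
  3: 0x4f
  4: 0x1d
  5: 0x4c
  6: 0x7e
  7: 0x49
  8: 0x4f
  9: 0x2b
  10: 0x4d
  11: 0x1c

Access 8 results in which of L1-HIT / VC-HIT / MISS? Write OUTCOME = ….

  [0] addr=0x4d blk=9 s=1: MISS | VC []
  [1] addr=0x4c blk=9 s=1: L1-HIT | VC []
  [2] addr=0x78 blk=15 s=1: MISS | VC [9]
  [3] addr=0x4f blk=9 s=1: VC-HIT | VC [15]
  [4] addr=0x1d blk=3 s=1: MISS | VC [15, 9]
  [5] addr=0x4c blk=9 s=1: VC-HIT | VC [15, 3]
  [6] addr=0x7e blk=15 s=1: VC-HIT | VC [9, 3]
  [7] addr=0x49 blk=9 s=1: VC-HIT | VC [15, 3]
  [8] addr=0x4f blk=9 s=1: L1-HIT | VC [15, 3]
  [9] addr=0x2b blk=5 s=1: MISS | VC [15, 3, 9]
  [10] addr=0x4d blk=9 s=1: VC-HIT | VC [15, 3, 5]
  [11] addr=0x1c blk=3 s=1: VC-HIT | VC [15, 9, 5]

OUTCOME = L1-HIT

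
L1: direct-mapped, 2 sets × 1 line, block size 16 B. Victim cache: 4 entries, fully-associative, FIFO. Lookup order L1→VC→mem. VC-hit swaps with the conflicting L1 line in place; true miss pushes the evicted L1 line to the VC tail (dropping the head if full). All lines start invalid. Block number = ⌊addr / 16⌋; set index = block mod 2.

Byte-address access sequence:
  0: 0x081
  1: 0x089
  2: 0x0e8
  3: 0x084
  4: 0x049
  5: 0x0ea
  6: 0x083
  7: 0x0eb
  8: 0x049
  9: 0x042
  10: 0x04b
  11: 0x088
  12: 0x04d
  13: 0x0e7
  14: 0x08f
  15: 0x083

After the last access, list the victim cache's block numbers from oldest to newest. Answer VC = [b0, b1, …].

VC = [4, 14]

0: 0x81 (blk 8, set 0) → MISS  vc=[]
1: 0x89 (blk 8, set 0) → L1-HIT  vc=[]
2: 0xe8 (blk 14, set 0) → MISS  vc=[8]
3: 0x84 (blk 8, set 0) → VC-HIT  vc=[14]
4: 0x49 (blk 4, set 0) → MISS  vc=[14, 8]
5: 0xea (blk 14, set 0) → VC-HIT  vc=[4, 8]
6: 0x83 (blk 8, set 0) → VC-HIT  vc=[4, 14]
7: 0xeb (blk 14, set 0) → VC-HIT  vc=[4, 8]
8: 0x49 (blk 4, set 0) → VC-HIT  vc=[14, 8]
9: 0x42 (blk 4, set 0) → L1-HIT  vc=[14, 8]
10: 0x4b (blk 4, set 0) → L1-HIT  vc=[14, 8]
11: 0x88 (blk 8, set 0) → VC-HIT  vc=[14, 4]
12: 0x4d (blk 4, set 0) → VC-HIT  vc=[14, 8]
13: 0xe7 (blk 14, set 0) → VC-HIT  vc=[4, 8]
14: 0x8f (blk 8, set 0) → VC-HIT  vc=[4, 14]
15: 0x83 (blk 8, set 0) → L1-HIT  vc=[4, 14]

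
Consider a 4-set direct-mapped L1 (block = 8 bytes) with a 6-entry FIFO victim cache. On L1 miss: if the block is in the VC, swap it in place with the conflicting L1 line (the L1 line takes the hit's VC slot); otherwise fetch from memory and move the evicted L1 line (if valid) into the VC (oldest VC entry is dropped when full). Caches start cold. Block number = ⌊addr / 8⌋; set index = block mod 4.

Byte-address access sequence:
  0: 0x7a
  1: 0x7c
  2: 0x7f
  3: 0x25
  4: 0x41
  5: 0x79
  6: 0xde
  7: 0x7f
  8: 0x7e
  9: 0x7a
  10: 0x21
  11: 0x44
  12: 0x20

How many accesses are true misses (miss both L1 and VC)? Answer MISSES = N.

  [0] addr=0x7a blk=15 s=3: MISS | VC []
  [1] addr=0x7c blk=15 s=3: L1-HIT | VC []
  [2] addr=0x7f blk=15 s=3: L1-HIT | VC []
  [3] addr=0x25 blk=4 s=0: MISS | VC []
  [4] addr=0x41 blk=8 s=0: MISS | VC [4]
  [5] addr=0x79 blk=15 s=3: L1-HIT | VC [4]
  [6] addr=0xde blk=27 s=3: MISS | VC [4, 15]
  [7] addr=0x7f blk=15 s=3: VC-HIT | VC [4, 27]
  [8] addr=0x7e blk=15 s=3: L1-HIT | VC [4, 27]
  [9] addr=0x7a blk=15 s=3: L1-HIT | VC [4, 27]
  [10] addr=0x21 blk=4 s=0: VC-HIT | VC [8, 27]
  [11] addr=0x44 blk=8 s=0: VC-HIT | VC [4, 27]
  [12] addr=0x20 blk=4 s=0: VC-HIT | VC [8, 27]

MISSES = 4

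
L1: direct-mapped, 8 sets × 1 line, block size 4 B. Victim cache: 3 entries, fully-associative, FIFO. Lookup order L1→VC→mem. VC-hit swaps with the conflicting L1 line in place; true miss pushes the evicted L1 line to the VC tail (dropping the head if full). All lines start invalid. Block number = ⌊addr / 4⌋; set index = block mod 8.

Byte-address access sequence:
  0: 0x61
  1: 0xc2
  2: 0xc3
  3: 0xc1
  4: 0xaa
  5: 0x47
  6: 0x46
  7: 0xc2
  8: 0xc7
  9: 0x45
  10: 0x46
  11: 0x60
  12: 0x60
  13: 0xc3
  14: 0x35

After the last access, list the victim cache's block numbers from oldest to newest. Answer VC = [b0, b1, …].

VC = [24, 49]

#0 0x61→b24/s0 MISS; vc=[]
#1 0xc2→b48/s0 MISS; vc=[24]
#2 0xc3→b48/s0 L1-HIT; vc=[24]
#3 0xc1→b48/s0 L1-HIT; vc=[24]
#4 0xaa→b42/s2 MISS; vc=[24]
#5 0x47→b17/s1 MISS; vc=[24]
#6 0x46→b17/s1 L1-HIT; vc=[24]
#7 0xc2→b48/s0 L1-HIT; vc=[24]
#8 0xc7→b49/s1 MISS; vc=[24,17]
#9 0x45→b17/s1 VC-HIT; vc=[24,49]
#10 0x46→b17/s1 L1-HIT; vc=[24,49]
#11 0x60→b24/s0 VC-HIT; vc=[48,49]
#12 0x60→b24/s0 L1-HIT; vc=[48,49]
#13 0xc3→b48/s0 VC-HIT; vc=[24,49]
#14 0x35→b13/s5 MISS; vc=[24,49]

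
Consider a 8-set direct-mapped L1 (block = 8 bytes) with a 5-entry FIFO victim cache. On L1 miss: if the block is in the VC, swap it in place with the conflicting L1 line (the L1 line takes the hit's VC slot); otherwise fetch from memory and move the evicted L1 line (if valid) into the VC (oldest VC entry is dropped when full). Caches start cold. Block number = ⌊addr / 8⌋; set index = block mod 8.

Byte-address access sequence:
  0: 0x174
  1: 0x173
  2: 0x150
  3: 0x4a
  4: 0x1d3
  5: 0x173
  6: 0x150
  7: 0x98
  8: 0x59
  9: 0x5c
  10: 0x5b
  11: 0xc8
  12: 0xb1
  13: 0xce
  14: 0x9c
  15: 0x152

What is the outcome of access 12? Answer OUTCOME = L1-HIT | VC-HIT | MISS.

OUTCOME = MISS

0: 0x174 (blk 46, set 6) → MISS  vc=[]
1: 0x173 (blk 46, set 6) → L1-HIT  vc=[]
2: 0x150 (blk 42, set 2) → MISS  vc=[]
3: 0x4a (blk 9, set 1) → MISS  vc=[]
4: 0x1d3 (blk 58, set 2) → MISS  vc=[42]
5: 0x173 (blk 46, set 6) → L1-HIT  vc=[42]
6: 0x150 (blk 42, set 2) → VC-HIT  vc=[58]
7: 0x98 (blk 19, set 3) → MISS  vc=[58]
8: 0x59 (blk 11, set 3) → MISS  vc=[58, 19]
9: 0x5c (blk 11, set 3) → L1-HIT  vc=[58, 19]
10: 0x5b (blk 11, set 3) → L1-HIT  vc=[58, 19]
11: 0xc8 (blk 25, set 1) → MISS  vc=[58, 19, 9]
12: 0xb1 (blk 22, set 6) → MISS  vc=[58, 19, 9, 46]
13: 0xce (blk 25, set 1) → L1-HIT  vc=[58, 19, 9, 46]
14: 0x9c (blk 19, set 3) → VC-HIT  vc=[58, 11, 9, 46]
15: 0x152 (blk 42, set 2) → L1-HIT  vc=[58, 11, 9, 46]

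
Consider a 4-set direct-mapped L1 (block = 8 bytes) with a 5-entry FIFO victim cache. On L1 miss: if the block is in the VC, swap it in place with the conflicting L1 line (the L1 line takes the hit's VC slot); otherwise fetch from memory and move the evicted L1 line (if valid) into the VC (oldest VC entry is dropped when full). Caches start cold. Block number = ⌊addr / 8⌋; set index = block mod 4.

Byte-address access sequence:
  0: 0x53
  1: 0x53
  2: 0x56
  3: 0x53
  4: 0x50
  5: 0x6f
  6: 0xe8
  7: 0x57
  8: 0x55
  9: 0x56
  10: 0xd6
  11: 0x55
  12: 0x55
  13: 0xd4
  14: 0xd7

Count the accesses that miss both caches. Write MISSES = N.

0: 0x53 (blk 10, set 2) → MISS  vc=[]
1: 0x53 (blk 10, set 2) → L1-HIT  vc=[]
2: 0x56 (blk 10, set 2) → L1-HIT  vc=[]
3: 0x53 (blk 10, set 2) → L1-HIT  vc=[]
4: 0x50 (blk 10, set 2) → L1-HIT  vc=[]
5: 0x6f (blk 13, set 1) → MISS  vc=[]
6: 0xe8 (blk 29, set 1) → MISS  vc=[13]
7: 0x57 (blk 10, set 2) → L1-HIT  vc=[13]
8: 0x55 (blk 10, set 2) → L1-HIT  vc=[13]
9: 0x56 (blk 10, set 2) → L1-HIT  vc=[13]
10: 0xd6 (blk 26, set 2) → MISS  vc=[13, 10]
11: 0x55 (blk 10, set 2) → VC-HIT  vc=[13, 26]
12: 0x55 (blk 10, set 2) → L1-HIT  vc=[13, 26]
13: 0xd4 (blk 26, set 2) → VC-HIT  vc=[13, 10]
14: 0xd7 (blk 26, set 2) → L1-HIT  vc=[13, 10]

MISSES = 4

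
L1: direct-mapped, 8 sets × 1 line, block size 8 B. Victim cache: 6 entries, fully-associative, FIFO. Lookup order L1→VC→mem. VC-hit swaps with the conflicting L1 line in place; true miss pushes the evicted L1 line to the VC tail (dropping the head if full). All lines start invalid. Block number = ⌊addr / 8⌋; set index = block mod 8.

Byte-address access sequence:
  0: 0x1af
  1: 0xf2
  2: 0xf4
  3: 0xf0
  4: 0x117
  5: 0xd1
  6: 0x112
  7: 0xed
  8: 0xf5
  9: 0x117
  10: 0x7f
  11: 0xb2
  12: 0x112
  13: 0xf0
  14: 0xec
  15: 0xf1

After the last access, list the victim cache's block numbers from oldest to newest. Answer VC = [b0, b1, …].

#0 0x1af→b53/s5 MISS; vc=[]
#1 0xf2→b30/s6 MISS; vc=[]
#2 0xf4→b30/s6 L1-HIT; vc=[]
#3 0xf0→b30/s6 L1-HIT; vc=[]
#4 0x117→b34/s2 MISS; vc=[]
#5 0xd1→b26/s2 MISS; vc=[34]
#6 0x112→b34/s2 VC-HIT; vc=[26]
#7 0xed→b29/s5 MISS; vc=[26,53]
#8 0xf5→b30/s6 L1-HIT; vc=[26,53]
#9 0x117→b34/s2 L1-HIT; vc=[26,53]
#10 0x7f→b15/s7 MISS; vc=[26,53]
#11 0xb2→b22/s6 MISS; vc=[26,53,30]
#12 0x112→b34/s2 L1-HIT; vc=[26,53,30]
#13 0xf0→b30/s6 VC-HIT; vc=[26,53,22]
#14 0xec→b29/s5 L1-HIT; vc=[26,53,22]
#15 0xf1→b30/s6 L1-HIT; vc=[26,53,22]

VC = [26, 53, 22]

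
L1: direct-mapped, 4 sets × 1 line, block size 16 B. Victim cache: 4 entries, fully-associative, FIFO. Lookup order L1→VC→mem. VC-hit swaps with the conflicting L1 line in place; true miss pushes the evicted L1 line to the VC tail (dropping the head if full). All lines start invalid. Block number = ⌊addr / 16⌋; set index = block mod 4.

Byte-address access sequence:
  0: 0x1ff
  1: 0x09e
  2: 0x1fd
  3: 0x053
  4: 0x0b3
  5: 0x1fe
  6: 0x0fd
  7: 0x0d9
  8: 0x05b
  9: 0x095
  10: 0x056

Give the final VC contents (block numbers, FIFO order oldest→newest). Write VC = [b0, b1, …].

VC = [9, 11, 31, 13]

#0 0x1ff→b31/s3 MISS; vc=[]
#1 0x9e→b9/s1 MISS; vc=[]
#2 0x1fd→b31/s3 L1-HIT; vc=[]
#3 0x53→b5/s1 MISS; vc=[9]
#4 0xb3→b11/s3 MISS; vc=[9,31]
#5 0x1fe→b31/s3 VC-HIT; vc=[9,11]
#6 0xfd→b15/s3 MISS; vc=[9,11,31]
#7 0xd9→b13/s1 MISS; vc=[9,11,31,5]
#8 0x5b→b5/s1 VC-HIT; vc=[9,11,31,13]
#9 0x95→b9/s1 VC-HIT; vc=[5,11,31,13]
#10 0x56→b5/s1 VC-HIT; vc=[9,11,31,13]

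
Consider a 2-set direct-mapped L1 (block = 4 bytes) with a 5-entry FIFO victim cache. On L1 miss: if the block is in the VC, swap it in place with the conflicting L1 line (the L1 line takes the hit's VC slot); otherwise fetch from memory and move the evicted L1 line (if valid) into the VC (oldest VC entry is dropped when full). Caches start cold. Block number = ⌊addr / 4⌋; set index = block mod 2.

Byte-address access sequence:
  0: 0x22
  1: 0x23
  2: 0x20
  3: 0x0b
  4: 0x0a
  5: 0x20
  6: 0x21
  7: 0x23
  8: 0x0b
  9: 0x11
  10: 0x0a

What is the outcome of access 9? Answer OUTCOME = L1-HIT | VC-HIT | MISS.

OUTCOME = MISS

0: 0x22 (blk 8, set 0) → MISS  vc=[]
1: 0x23 (blk 8, set 0) → L1-HIT  vc=[]
2: 0x20 (blk 8, set 0) → L1-HIT  vc=[]
3: 0xb (blk 2, set 0) → MISS  vc=[8]
4: 0xa (blk 2, set 0) → L1-HIT  vc=[8]
5: 0x20 (blk 8, set 0) → VC-HIT  vc=[2]
6: 0x21 (blk 8, set 0) → L1-HIT  vc=[2]
7: 0x23 (blk 8, set 0) → L1-HIT  vc=[2]
8: 0xb (blk 2, set 0) → VC-HIT  vc=[8]
9: 0x11 (blk 4, set 0) → MISS  vc=[8, 2]
10: 0xa (blk 2, set 0) → VC-HIT  vc=[8, 4]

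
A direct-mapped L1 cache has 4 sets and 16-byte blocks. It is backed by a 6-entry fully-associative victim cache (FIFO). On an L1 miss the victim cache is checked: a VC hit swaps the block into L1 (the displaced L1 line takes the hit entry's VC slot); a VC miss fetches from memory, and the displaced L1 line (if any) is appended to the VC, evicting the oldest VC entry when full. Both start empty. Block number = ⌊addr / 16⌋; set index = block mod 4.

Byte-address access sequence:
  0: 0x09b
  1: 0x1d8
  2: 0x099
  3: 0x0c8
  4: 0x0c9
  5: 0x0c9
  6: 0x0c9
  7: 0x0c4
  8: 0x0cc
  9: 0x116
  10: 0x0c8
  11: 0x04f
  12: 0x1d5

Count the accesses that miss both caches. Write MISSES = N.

MISSES = 5

0: 0x9b (blk 9, set 1) → MISS  vc=[]
1: 0x1d8 (blk 29, set 1) → MISS  vc=[9]
2: 0x99 (blk 9, set 1) → VC-HIT  vc=[29]
3: 0xc8 (blk 12, set 0) → MISS  vc=[29]
4: 0xc9 (blk 12, set 0) → L1-HIT  vc=[29]
5: 0xc9 (blk 12, set 0) → L1-HIT  vc=[29]
6: 0xc9 (blk 12, set 0) → L1-HIT  vc=[29]
7: 0xc4 (blk 12, set 0) → L1-HIT  vc=[29]
8: 0xcc (blk 12, set 0) → L1-HIT  vc=[29]
9: 0x116 (blk 17, set 1) → MISS  vc=[29, 9]
10: 0xc8 (blk 12, set 0) → L1-HIT  vc=[29, 9]
11: 0x4f (blk 4, set 0) → MISS  vc=[29, 9, 12]
12: 0x1d5 (blk 29, set 1) → VC-HIT  vc=[17, 9, 12]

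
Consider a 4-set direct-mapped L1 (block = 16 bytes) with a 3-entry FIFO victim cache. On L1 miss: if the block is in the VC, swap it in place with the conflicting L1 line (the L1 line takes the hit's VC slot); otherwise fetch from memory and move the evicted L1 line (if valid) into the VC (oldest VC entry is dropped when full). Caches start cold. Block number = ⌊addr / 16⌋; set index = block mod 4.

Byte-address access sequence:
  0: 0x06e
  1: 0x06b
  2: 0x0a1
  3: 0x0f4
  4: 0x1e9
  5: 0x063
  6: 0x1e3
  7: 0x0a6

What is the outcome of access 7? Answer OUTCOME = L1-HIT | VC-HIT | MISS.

OUTCOME = VC-HIT

  [0] addr=0x6e blk=6 s=2: MISS | VC []
  [1] addr=0x6b blk=6 s=2: L1-HIT | VC []
  [2] addr=0xa1 blk=10 s=2: MISS | VC [6]
  [3] addr=0xf4 blk=15 s=3: MISS | VC [6]
  [4] addr=0x1e9 blk=30 s=2: MISS | VC [6, 10]
  [5] addr=0x63 blk=6 s=2: VC-HIT | VC [30, 10]
  [6] addr=0x1e3 blk=30 s=2: VC-HIT | VC [6, 10]
  [7] addr=0xa6 blk=10 s=2: VC-HIT | VC [6, 30]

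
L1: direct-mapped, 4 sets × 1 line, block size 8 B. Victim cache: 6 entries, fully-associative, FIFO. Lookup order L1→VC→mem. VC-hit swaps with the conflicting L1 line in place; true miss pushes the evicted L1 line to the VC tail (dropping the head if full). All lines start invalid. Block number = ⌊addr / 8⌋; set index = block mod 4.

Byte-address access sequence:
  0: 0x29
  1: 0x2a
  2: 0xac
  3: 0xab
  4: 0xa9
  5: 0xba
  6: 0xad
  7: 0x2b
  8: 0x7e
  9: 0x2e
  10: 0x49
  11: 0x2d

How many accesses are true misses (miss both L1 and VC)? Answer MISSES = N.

0: 0x29 (blk 5, set 1) → MISS  vc=[]
1: 0x2a (blk 5, set 1) → L1-HIT  vc=[]
2: 0xac (blk 21, set 1) → MISS  vc=[5]
3: 0xab (blk 21, set 1) → L1-HIT  vc=[5]
4: 0xa9 (blk 21, set 1) → L1-HIT  vc=[5]
5: 0xba (blk 23, set 3) → MISS  vc=[5]
6: 0xad (blk 21, set 1) → L1-HIT  vc=[5]
7: 0x2b (blk 5, set 1) → VC-HIT  vc=[21]
8: 0x7e (blk 15, set 3) → MISS  vc=[21, 23]
9: 0x2e (blk 5, set 1) → L1-HIT  vc=[21, 23]
10: 0x49 (blk 9, set 1) → MISS  vc=[21, 23, 5]
11: 0x2d (blk 5, set 1) → VC-HIT  vc=[21, 23, 9]

MISSES = 5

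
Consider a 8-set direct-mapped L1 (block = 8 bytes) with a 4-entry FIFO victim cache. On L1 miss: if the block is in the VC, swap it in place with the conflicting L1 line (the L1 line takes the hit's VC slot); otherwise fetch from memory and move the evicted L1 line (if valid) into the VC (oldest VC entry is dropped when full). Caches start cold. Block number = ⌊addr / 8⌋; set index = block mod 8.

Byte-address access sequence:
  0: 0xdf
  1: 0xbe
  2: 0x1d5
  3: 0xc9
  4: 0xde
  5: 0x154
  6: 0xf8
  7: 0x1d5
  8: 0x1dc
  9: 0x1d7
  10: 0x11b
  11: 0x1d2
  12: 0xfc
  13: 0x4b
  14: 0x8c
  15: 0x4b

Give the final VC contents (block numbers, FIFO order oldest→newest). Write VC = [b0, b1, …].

VC = [27, 59, 25, 17]

#0 0xdf→b27/s3 MISS; vc=[]
#1 0xbe→b23/s7 MISS; vc=[]
#2 0x1d5→b58/s2 MISS; vc=[]
#3 0xc9→b25/s1 MISS; vc=[]
#4 0xde→b27/s3 L1-HIT; vc=[]
#5 0x154→b42/s2 MISS; vc=[58]
#6 0xf8→b31/s7 MISS; vc=[58,23]
#7 0x1d5→b58/s2 VC-HIT; vc=[42,23]
#8 0x1dc→b59/s3 MISS; vc=[42,23,27]
#9 0x1d7→b58/s2 L1-HIT; vc=[42,23,27]
#10 0x11b→b35/s3 MISS; vc=[42,23,27,59]
#11 0x1d2→b58/s2 L1-HIT; vc=[42,23,27,59]
#12 0xfc→b31/s7 L1-HIT; vc=[42,23,27,59]
#13 0x4b→b9/s1 MISS; vc=[23,27,59,25]
#14 0x8c→b17/s1 MISS; vc=[27,59,25,9]
#15 0x4b→b9/s1 VC-HIT; vc=[27,59,25,17]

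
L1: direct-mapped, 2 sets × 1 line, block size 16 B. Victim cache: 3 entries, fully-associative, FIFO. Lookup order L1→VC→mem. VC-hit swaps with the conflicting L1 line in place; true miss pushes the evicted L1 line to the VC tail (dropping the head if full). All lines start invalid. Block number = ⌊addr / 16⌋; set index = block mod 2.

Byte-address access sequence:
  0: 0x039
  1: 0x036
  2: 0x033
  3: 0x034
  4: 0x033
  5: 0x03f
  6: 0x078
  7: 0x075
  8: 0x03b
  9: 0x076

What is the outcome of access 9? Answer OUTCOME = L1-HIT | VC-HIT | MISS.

#0 0x39→b3/s1 MISS; vc=[]
#1 0x36→b3/s1 L1-HIT; vc=[]
#2 0x33→b3/s1 L1-HIT; vc=[]
#3 0x34→b3/s1 L1-HIT; vc=[]
#4 0x33→b3/s1 L1-HIT; vc=[]
#5 0x3f→b3/s1 L1-HIT; vc=[]
#6 0x78→b7/s1 MISS; vc=[3]
#7 0x75→b7/s1 L1-HIT; vc=[3]
#8 0x3b→b3/s1 VC-HIT; vc=[7]
#9 0x76→b7/s1 VC-HIT; vc=[3]

OUTCOME = VC-HIT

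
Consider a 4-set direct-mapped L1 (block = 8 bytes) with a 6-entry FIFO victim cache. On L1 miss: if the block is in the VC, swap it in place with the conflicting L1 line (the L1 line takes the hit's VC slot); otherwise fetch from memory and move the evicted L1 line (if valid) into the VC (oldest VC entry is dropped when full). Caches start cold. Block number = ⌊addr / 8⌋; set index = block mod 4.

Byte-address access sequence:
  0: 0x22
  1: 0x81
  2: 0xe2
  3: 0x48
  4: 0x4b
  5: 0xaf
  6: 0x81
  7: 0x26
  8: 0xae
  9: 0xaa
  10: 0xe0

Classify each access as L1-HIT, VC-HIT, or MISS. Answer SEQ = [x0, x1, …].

  [0] addr=0x22 blk=4 s=0: MISS | VC []
  [1] addr=0x81 blk=16 s=0: MISS | VC [4]
  [2] addr=0xe2 blk=28 s=0: MISS | VC [4, 16]
  [3] addr=0x48 blk=9 s=1: MISS | VC [4, 16]
  [4] addr=0x4b blk=9 s=1: L1-HIT | VC [4, 16]
  [5] addr=0xaf blk=21 s=1: MISS | VC [4, 16, 9]
  [6] addr=0x81 blk=16 s=0: VC-HIT | VC [4, 28, 9]
  [7] addr=0x26 blk=4 s=0: VC-HIT | VC [16, 28, 9]
  [8] addr=0xae blk=21 s=1: L1-HIT | VC [16, 28, 9]
  [9] addr=0xaa blk=21 s=1: L1-HIT | VC [16, 28, 9]
  [10] addr=0xe0 blk=28 s=0: VC-HIT | VC [16, 4, 9]

SEQ = [MISS, MISS, MISS, MISS, L1-HIT, MISS, VC-HIT, VC-HIT, L1-HIT, L1-HIT, VC-HIT]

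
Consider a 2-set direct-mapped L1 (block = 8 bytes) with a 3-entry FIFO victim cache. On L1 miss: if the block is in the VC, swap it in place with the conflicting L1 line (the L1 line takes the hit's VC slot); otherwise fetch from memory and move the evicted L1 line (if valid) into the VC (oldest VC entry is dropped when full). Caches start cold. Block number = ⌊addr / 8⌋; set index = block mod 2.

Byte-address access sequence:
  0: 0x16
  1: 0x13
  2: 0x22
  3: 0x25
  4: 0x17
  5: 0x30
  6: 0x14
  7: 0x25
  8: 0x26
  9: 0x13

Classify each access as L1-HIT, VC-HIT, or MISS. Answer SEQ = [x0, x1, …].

#0 0x16→b2/s0 MISS; vc=[]
#1 0x13→b2/s0 L1-HIT; vc=[]
#2 0x22→b4/s0 MISS; vc=[2]
#3 0x25→b4/s0 L1-HIT; vc=[2]
#4 0x17→b2/s0 VC-HIT; vc=[4]
#5 0x30→b6/s0 MISS; vc=[4,2]
#6 0x14→b2/s0 VC-HIT; vc=[4,6]
#7 0x25→b4/s0 VC-HIT; vc=[2,6]
#8 0x26→b4/s0 L1-HIT; vc=[2,6]
#9 0x13→b2/s0 VC-HIT; vc=[4,6]

SEQ = [MISS, L1-HIT, MISS, L1-HIT, VC-HIT, MISS, VC-HIT, VC-HIT, L1-HIT, VC-HIT]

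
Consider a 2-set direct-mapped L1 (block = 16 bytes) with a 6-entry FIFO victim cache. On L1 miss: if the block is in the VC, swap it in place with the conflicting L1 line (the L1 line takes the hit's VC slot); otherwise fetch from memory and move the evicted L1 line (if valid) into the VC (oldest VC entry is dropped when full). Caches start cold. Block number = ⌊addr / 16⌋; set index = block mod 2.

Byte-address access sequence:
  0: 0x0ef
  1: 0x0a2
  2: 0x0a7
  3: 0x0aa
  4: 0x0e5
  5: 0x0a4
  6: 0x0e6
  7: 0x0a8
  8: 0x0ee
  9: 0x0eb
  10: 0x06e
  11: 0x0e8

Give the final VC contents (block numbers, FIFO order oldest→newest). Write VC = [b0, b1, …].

0: 0xef (blk 14, set 0) → MISS  vc=[]
1: 0xa2 (blk 10, set 0) → MISS  vc=[14]
2: 0xa7 (blk 10, set 0) → L1-HIT  vc=[14]
3: 0xaa (blk 10, set 0) → L1-HIT  vc=[14]
4: 0xe5 (blk 14, set 0) → VC-HIT  vc=[10]
5: 0xa4 (blk 10, set 0) → VC-HIT  vc=[14]
6: 0xe6 (blk 14, set 0) → VC-HIT  vc=[10]
7: 0xa8 (blk 10, set 0) → VC-HIT  vc=[14]
8: 0xee (blk 14, set 0) → VC-HIT  vc=[10]
9: 0xeb (blk 14, set 0) → L1-HIT  vc=[10]
10: 0x6e (blk 6, set 0) → MISS  vc=[10, 14]
11: 0xe8 (blk 14, set 0) → VC-HIT  vc=[10, 6]

VC = [10, 6]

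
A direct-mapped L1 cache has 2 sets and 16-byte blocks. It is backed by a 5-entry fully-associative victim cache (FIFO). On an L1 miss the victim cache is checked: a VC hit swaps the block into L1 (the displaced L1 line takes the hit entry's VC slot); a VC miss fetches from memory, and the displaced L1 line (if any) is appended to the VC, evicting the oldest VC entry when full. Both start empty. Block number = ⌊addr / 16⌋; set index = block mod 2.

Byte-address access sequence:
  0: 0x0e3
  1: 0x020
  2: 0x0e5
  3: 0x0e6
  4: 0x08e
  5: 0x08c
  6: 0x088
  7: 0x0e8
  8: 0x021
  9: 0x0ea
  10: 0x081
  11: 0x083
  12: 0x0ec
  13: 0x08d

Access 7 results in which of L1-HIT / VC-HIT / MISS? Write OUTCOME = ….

0: 0xe3 (blk 14, set 0) → MISS  vc=[]
1: 0x20 (blk 2, set 0) → MISS  vc=[14]
2: 0xe5 (blk 14, set 0) → VC-HIT  vc=[2]
3: 0xe6 (blk 14, set 0) → L1-HIT  vc=[2]
4: 0x8e (blk 8, set 0) → MISS  vc=[2, 14]
5: 0x8c (blk 8, set 0) → L1-HIT  vc=[2, 14]
6: 0x88 (blk 8, set 0) → L1-HIT  vc=[2, 14]
7: 0xe8 (blk 14, set 0) → VC-HIT  vc=[2, 8]
8: 0x21 (blk 2, set 0) → VC-HIT  vc=[14, 8]
9: 0xea (blk 14, set 0) → VC-HIT  vc=[2, 8]
10: 0x81 (blk 8, set 0) → VC-HIT  vc=[2, 14]
11: 0x83 (blk 8, set 0) → L1-HIT  vc=[2, 14]
12: 0xec (blk 14, set 0) → VC-HIT  vc=[2, 8]
13: 0x8d (blk 8, set 0) → VC-HIT  vc=[2, 14]

OUTCOME = VC-HIT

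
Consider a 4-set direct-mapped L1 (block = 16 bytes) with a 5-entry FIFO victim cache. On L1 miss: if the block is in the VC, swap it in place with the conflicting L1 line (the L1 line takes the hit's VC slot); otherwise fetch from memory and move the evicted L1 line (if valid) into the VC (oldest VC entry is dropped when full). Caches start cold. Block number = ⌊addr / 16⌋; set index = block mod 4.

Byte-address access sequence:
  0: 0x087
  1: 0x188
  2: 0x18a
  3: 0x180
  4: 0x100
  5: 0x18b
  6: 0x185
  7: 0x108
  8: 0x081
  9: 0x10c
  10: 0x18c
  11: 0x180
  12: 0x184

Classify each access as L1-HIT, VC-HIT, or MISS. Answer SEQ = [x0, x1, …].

SEQ = [MISS, MISS, L1-HIT, L1-HIT, MISS, VC-HIT, L1-HIT, VC-HIT, VC-HIT, VC-HIT, VC-HIT, L1-HIT, L1-HIT]

#0 0x87→b8/s0 MISS; vc=[]
#1 0x188→b24/s0 MISS; vc=[8]
#2 0x18a→b24/s0 L1-HIT; vc=[8]
#3 0x180→b24/s0 L1-HIT; vc=[8]
#4 0x100→b16/s0 MISS; vc=[8,24]
#5 0x18b→b24/s0 VC-HIT; vc=[8,16]
#6 0x185→b24/s0 L1-HIT; vc=[8,16]
#7 0x108→b16/s0 VC-HIT; vc=[8,24]
#8 0x81→b8/s0 VC-HIT; vc=[16,24]
#9 0x10c→b16/s0 VC-HIT; vc=[8,24]
#10 0x18c→b24/s0 VC-HIT; vc=[8,16]
#11 0x180→b24/s0 L1-HIT; vc=[8,16]
#12 0x184→b24/s0 L1-HIT; vc=[8,16]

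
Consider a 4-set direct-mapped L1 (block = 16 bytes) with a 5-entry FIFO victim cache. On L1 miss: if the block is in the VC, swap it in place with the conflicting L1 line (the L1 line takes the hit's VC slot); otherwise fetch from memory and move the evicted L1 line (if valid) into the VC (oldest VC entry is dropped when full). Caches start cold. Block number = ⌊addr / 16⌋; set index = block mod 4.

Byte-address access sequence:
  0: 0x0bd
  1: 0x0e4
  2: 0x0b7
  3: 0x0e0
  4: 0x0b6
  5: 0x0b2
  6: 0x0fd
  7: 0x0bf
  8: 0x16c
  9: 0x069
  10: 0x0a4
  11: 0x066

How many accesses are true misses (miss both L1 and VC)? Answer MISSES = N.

MISSES = 6

  [0] addr=0xbd blk=11 s=3: MISS | VC []
  [1] addr=0xe4 blk=14 s=2: MISS | VC []
  [2] addr=0xb7 blk=11 s=3: L1-HIT | VC []
  [3] addr=0xe0 blk=14 s=2: L1-HIT | VC []
  [4] addr=0xb6 blk=11 s=3: L1-HIT | VC []
  [5] addr=0xb2 blk=11 s=3: L1-HIT | VC []
  [6] addr=0xfd blk=15 s=3: MISS | VC [11]
  [7] addr=0xbf blk=11 s=3: VC-HIT | VC [15]
  [8] addr=0x16c blk=22 s=2: MISS | VC [15, 14]
  [9] addr=0x69 blk=6 s=2: MISS | VC [15, 14, 22]
  [10] addr=0xa4 blk=10 s=2: MISS | VC [15, 14, 22, 6]
  [11] addr=0x66 blk=6 s=2: VC-HIT | VC [15, 14, 22, 10]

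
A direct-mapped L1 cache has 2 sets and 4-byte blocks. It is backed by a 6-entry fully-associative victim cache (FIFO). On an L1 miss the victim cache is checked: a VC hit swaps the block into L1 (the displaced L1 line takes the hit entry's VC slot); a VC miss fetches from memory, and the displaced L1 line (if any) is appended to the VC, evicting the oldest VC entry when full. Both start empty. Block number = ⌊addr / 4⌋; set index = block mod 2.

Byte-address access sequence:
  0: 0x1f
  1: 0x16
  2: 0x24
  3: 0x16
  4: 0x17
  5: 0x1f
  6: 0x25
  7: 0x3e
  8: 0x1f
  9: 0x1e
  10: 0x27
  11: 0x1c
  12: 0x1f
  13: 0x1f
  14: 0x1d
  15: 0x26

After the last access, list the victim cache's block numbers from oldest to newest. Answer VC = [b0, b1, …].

VC = [5, 15, 7]

  [0] addr=0x1f blk=7 s=1: MISS | VC []
  [1] addr=0x16 blk=5 s=1: MISS | VC [7]
  [2] addr=0x24 blk=9 s=1: MISS | VC [7, 5]
  [3] addr=0x16 blk=5 s=1: VC-HIT | VC [7, 9]
  [4] addr=0x17 blk=5 s=1: L1-HIT | VC [7, 9]
  [5] addr=0x1f blk=7 s=1: VC-HIT | VC [5, 9]
  [6] addr=0x25 blk=9 s=1: VC-HIT | VC [5, 7]
  [7] addr=0x3e blk=15 s=1: MISS | VC [5, 7, 9]
  [8] addr=0x1f blk=7 s=1: VC-HIT | VC [5, 15, 9]
  [9] addr=0x1e blk=7 s=1: L1-HIT | VC [5, 15, 9]
  [10] addr=0x27 blk=9 s=1: VC-HIT | VC [5, 15, 7]
  [11] addr=0x1c blk=7 s=1: VC-HIT | VC [5, 15, 9]
  [12] addr=0x1f blk=7 s=1: L1-HIT | VC [5, 15, 9]
  [13] addr=0x1f blk=7 s=1: L1-HIT | VC [5, 15, 9]
  [14] addr=0x1d blk=7 s=1: L1-HIT | VC [5, 15, 9]
  [15] addr=0x26 blk=9 s=1: VC-HIT | VC [5, 15, 7]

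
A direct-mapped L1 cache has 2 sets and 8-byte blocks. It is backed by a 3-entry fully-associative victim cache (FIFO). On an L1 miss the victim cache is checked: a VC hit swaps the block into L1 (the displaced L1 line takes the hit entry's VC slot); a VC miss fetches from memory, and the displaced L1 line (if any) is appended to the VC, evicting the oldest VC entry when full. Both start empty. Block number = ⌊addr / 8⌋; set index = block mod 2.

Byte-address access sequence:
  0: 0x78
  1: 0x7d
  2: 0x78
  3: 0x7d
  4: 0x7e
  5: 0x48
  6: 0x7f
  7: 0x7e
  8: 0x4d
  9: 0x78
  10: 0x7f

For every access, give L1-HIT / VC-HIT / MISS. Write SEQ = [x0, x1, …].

#0 0x78→b15/s1 MISS; vc=[]
#1 0x7d→b15/s1 L1-HIT; vc=[]
#2 0x78→b15/s1 L1-HIT; vc=[]
#3 0x7d→b15/s1 L1-HIT; vc=[]
#4 0x7e→b15/s1 L1-HIT; vc=[]
#5 0x48→b9/s1 MISS; vc=[15]
#6 0x7f→b15/s1 VC-HIT; vc=[9]
#7 0x7e→b15/s1 L1-HIT; vc=[9]
#8 0x4d→b9/s1 VC-HIT; vc=[15]
#9 0x78→b15/s1 VC-HIT; vc=[9]
#10 0x7f→b15/s1 L1-HIT; vc=[9]

SEQ = [MISS, L1-HIT, L1-HIT, L1-HIT, L1-HIT, MISS, VC-HIT, L1-HIT, VC-HIT, VC-HIT, L1-HIT]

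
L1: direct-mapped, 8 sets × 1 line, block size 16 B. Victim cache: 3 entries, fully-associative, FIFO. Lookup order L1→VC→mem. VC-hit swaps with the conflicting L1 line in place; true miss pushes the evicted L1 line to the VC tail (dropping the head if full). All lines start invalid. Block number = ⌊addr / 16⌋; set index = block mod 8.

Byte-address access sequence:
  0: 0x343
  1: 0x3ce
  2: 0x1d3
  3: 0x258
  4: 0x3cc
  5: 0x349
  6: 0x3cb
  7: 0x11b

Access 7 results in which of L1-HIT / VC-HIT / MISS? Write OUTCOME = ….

OUTCOME = MISS

  [0] addr=0x343 blk=52 s=4: MISS | VC []
  [1] addr=0x3ce blk=60 s=4: MISS | VC [52]
  [2] addr=0x1d3 blk=29 s=5: MISS | VC [52]
  [3] addr=0x258 blk=37 s=5: MISS | VC [52, 29]
  [4] addr=0x3cc blk=60 s=4: L1-HIT | VC [52, 29]
  [5] addr=0x349 blk=52 s=4: VC-HIT | VC [60, 29]
  [6] addr=0x3cb blk=60 s=4: VC-HIT | VC [52, 29]
  [7] addr=0x11b blk=17 s=1: MISS | VC [52, 29]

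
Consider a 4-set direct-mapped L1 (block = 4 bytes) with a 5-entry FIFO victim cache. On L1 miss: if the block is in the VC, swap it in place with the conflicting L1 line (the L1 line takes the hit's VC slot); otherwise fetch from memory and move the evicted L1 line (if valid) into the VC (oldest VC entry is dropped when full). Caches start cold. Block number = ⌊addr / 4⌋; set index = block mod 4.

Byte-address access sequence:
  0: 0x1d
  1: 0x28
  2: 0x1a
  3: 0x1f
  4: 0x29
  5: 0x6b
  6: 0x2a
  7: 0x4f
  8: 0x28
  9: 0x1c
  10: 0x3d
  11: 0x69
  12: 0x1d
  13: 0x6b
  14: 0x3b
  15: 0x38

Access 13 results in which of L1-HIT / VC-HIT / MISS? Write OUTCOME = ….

0: 0x1d (blk 7, set 3) → MISS  vc=[]
1: 0x28 (blk 10, set 2) → MISS  vc=[]
2: 0x1a (blk 6, set 2) → MISS  vc=[10]
3: 0x1f (blk 7, set 3) → L1-HIT  vc=[10]
4: 0x29 (blk 10, set 2) → VC-HIT  vc=[6]
5: 0x6b (blk 26, set 2) → MISS  vc=[6, 10]
6: 0x2a (blk 10, set 2) → VC-HIT  vc=[6, 26]
7: 0x4f (blk 19, set 3) → MISS  vc=[6, 26, 7]
8: 0x28 (blk 10, set 2) → L1-HIT  vc=[6, 26, 7]
9: 0x1c (blk 7, set 3) → VC-HIT  vc=[6, 26, 19]
10: 0x3d (blk 15, set 3) → MISS  vc=[6, 26, 19, 7]
11: 0x69 (blk 26, set 2) → VC-HIT  vc=[6, 10, 19, 7]
12: 0x1d (blk 7, set 3) → VC-HIT  vc=[6, 10, 19, 15]
13: 0x6b (blk 26, set 2) → L1-HIT  vc=[6, 10, 19, 15]
14: 0x3b (blk 14, set 2) → MISS  vc=[6, 10, 19, 15, 26]
15: 0x38 (blk 14, set 2) → L1-HIT  vc=[6, 10, 19, 15, 26]

OUTCOME = L1-HIT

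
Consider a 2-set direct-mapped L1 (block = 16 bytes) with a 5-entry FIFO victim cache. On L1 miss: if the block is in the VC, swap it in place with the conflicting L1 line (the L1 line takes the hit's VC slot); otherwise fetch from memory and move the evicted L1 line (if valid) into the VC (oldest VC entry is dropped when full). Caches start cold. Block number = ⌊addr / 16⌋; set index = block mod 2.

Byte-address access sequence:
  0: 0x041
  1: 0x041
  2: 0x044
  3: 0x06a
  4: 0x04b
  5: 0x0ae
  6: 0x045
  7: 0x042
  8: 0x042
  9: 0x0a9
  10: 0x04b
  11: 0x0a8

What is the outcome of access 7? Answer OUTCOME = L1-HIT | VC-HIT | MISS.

OUTCOME = L1-HIT

#0 0x41→b4/s0 MISS; vc=[]
#1 0x41→b4/s0 L1-HIT; vc=[]
#2 0x44→b4/s0 L1-HIT; vc=[]
#3 0x6a→b6/s0 MISS; vc=[4]
#4 0x4b→b4/s0 VC-HIT; vc=[6]
#5 0xae→b10/s0 MISS; vc=[6,4]
#6 0x45→b4/s0 VC-HIT; vc=[6,10]
#7 0x42→b4/s0 L1-HIT; vc=[6,10]
#8 0x42→b4/s0 L1-HIT; vc=[6,10]
#9 0xa9→b10/s0 VC-HIT; vc=[6,4]
#10 0x4b→b4/s0 VC-HIT; vc=[6,10]
#11 0xa8→b10/s0 VC-HIT; vc=[6,4]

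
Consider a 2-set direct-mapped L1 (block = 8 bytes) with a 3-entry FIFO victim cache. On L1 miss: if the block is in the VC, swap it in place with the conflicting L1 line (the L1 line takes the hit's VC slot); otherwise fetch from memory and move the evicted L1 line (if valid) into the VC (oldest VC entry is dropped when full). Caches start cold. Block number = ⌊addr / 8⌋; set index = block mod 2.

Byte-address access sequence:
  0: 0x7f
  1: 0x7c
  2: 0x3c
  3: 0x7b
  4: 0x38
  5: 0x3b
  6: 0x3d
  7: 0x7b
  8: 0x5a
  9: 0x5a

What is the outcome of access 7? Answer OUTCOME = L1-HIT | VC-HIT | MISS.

OUTCOME = VC-HIT

#0 0x7f→b15/s1 MISS; vc=[]
#1 0x7c→b15/s1 L1-HIT; vc=[]
#2 0x3c→b7/s1 MISS; vc=[15]
#3 0x7b→b15/s1 VC-HIT; vc=[7]
#4 0x38→b7/s1 VC-HIT; vc=[15]
#5 0x3b→b7/s1 L1-HIT; vc=[15]
#6 0x3d→b7/s1 L1-HIT; vc=[15]
#7 0x7b→b15/s1 VC-HIT; vc=[7]
#8 0x5a→b11/s1 MISS; vc=[7,15]
#9 0x5a→b11/s1 L1-HIT; vc=[7,15]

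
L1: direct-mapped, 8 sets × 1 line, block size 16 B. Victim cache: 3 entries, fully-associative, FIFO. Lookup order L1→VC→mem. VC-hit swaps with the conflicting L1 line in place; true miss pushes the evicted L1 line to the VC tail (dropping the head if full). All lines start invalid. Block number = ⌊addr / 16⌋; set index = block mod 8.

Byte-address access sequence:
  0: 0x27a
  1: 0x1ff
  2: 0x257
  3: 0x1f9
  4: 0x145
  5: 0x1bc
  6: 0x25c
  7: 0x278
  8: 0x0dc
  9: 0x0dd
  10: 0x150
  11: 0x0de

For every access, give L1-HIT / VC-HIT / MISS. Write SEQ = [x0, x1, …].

0: 0x27a (blk 39, set 7) → MISS  vc=[]
1: 0x1ff (blk 31, set 7) → MISS  vc=[39]
2: 0x257 (blk 37, set 5) → MISS  vc=[39]
3: 0x1f9 (blk 31, set 7) → L1-HIT  vc=[39]
4: 0x145 (blk 20, set 4) → MISS  vc=[39]
5: 0x1bc (blk 27, set 3) → MISS  vc=[39]
6: 0x25c (blk 37, set 5) → L1-HIT  vc=[39]
7: 0x278 (blk 39, set 7) → VC-HIT  vc=[31]
8: 0xdc (blk 13, set 5) → MISS  vc=[31, 37]
9: 0xdd (blk 13, set 5) → L1-HIT  vc=[31, 37]
10: 0x150 (blk 21, set 5) → MISS  vc=[31, 37, 13]
11: 0xde (blk 13, set 5) → VC-HIT  vc=[31, 37, 21]

SEQ = [MISS, MISS, MISS, L1-HIT, MISS, MISS, L1-HIT, VC-HIT, MISS, L1-HIT, MISS, VC-HIT]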